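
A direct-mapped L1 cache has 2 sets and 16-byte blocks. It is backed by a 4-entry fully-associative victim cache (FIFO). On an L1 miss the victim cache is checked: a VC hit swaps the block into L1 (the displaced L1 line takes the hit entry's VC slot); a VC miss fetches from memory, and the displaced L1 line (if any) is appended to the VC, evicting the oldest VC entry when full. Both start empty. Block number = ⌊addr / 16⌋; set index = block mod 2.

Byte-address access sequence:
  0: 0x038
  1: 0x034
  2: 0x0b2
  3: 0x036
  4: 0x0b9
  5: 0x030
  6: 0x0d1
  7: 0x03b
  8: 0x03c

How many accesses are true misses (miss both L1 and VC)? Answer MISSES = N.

MISSES = 3

#0 0x38→b3/s1 MISS; vc=[]
#1 0x34→b3/s1 L1-HIT; vc=[]
#2 0xb2→b11/s1 MISS; vc=[3]
#3 0x36→b3/s1 VC-HIT; vc=[11]
#4 0xb9→b11/s1 VC-HIT; vc=[3]
#5 0x30→b3/s1 VC-HIT; vc=[11]
#6 0xd1→b13/s1 MISS; vc=[11,3]
#7 0x3b→b3/s1 VC-HIT; vc=[11,13]
#8 0x3c→b3/s1 L1-HIT; vc=[11,13]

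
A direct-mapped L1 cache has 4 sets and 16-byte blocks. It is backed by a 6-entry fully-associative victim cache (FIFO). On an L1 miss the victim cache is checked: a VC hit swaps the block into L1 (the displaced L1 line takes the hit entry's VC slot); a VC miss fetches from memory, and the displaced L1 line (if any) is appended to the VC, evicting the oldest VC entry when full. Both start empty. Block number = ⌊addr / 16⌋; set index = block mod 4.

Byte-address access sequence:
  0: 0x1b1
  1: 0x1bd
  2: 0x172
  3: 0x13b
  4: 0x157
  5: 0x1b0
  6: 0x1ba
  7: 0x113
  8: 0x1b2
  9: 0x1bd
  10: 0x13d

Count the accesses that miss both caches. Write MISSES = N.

MISSES = 5

#0 0x1b1→b27/s3 MISS; vc=[]
#1 0x1bd→b27/s3 L1-HIT; vc=[]
#2 0x172→b23/s3 MISS; vc=[27]
#3 0x13b→b19/s3 MISS; vc=[27,23]
#4 0x157→b21/s1 MISS; vc=[27,23]
#5 0x1b0→b27/s3 VC-HIT; vc=[19,23]
#6 0x1ba→b27/s3 L1-HIT; vc=[19,23]
#7 0x113→b17/s1 MISS; vc=[19,23,21]
#8 0x1b2→b27/s3 L1-HIT; vc=[19,23,21]
#9 0x1bd→b27/s3 L1-HIT; vc=[19,23,21]
#10 0x13d→b19/s3 VC-HIT; vc=[27,23,21]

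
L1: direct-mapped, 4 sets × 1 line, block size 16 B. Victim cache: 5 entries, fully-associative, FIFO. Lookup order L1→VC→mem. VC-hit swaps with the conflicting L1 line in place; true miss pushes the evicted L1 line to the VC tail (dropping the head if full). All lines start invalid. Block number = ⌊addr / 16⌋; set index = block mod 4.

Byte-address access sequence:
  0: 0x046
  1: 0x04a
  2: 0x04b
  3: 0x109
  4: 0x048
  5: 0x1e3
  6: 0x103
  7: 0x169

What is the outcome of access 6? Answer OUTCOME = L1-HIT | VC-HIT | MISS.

0: 0x46 (blk 4, set 0) → MISS  vc=[]
1: 0x4a (blk 4, set 0) → L1-HIT  vc=[]
2: 0x4b (blk 4, set 0) → L1-HIT  vc=[]
3: 0x109 (blk 16, set 0) → MISS  vc=[4]
4: 0x48 (blk 4, set 0) → VC-HIT  vc=[16]
5: 0x1e3 (blk 30, set 2) → MISS  vc=[16]
6: 0x103 (blk 16, set 0) → VC-HIT  vc=[4]
7: 0x169 (blk 22, set 2) → MISS  vc=[4, 30]

OUTCOME = VC-HIT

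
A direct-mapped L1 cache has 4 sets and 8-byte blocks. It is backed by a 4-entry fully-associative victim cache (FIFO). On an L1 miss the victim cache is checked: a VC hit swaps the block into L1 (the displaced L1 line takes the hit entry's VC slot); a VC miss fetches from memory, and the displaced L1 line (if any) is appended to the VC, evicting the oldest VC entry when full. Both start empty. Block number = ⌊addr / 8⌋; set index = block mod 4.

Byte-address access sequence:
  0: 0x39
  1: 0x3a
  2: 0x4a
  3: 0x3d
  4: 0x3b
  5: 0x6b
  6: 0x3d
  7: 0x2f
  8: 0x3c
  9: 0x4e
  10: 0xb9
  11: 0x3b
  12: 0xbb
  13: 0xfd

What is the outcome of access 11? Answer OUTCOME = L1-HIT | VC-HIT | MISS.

OUTCOME = VC-HIT

  [0] addr=0x39 blk=7 s=3: MISS | VC []
  [1] addr=0x3a blk=7 s=3: L1-HIT | VC []
  [2] addr=0x4a blk=9 s=1: MISS | VC []
  [3] addr=0x3d blk=7 s=3: L1-HIT | VC []
  [4] addr=0x3b blk=7 s=3: L1-HIT | VC []
  [5] addr=0x6b blk=13 s=1: MISS | VC [9]
  [6] addr=0x3d blk=7 s=3: L1-HIT | VC [9]
  [7] addr=0x2f blk=5 s=1: MISS | VC [9, 13]
  [8] addr=0x3c blk=7 s=3: L1-HIT | VC [9, 13]
  [9] addr=0x4e blk=9 s=1: VC-HIT | VC [5, 13]
  [10] addr=0xb9 blk=23 s=3: MISS | VC [5, 13, 7]
  [11] addr=0x3b blk=7 s=3: VC-HIT | VC [5, 13, 23]
  [12] addr=0xbb blk=23 s=3: VC-HIT | VC [5, 13, 7]
  [13] addr=0xfd blk=31 s=3: MISS | VC [5, 13, 7, 23]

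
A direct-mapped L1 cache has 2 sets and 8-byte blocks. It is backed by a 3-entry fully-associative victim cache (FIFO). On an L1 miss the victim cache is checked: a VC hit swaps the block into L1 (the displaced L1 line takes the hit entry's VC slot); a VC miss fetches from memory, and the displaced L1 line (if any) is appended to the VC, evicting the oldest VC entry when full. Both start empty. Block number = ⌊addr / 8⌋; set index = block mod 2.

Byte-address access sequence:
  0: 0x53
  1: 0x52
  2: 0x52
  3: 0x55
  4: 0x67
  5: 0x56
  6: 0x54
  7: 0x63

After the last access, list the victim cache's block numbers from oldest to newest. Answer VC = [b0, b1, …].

#0 0x53→b10/s0 MISS; vc=[]
#1 0x52→b10/s0 L1-HIT; vc=[]
#2 0x52→b10/s0 L1-HIT; vc=[]
#3 0x55→b10/s0 L1-HIT; vc=[]
#4 0x67→b12/s0 MISS; vc=[10]
#5 0x56→b10/s0 VC-HIT; vc=[12]
#6 0x54→b10/s0 L1-HIT; vc=[12]
#7 0x63→b12/s0 VC-HIT; vc=[10]

VC = [10]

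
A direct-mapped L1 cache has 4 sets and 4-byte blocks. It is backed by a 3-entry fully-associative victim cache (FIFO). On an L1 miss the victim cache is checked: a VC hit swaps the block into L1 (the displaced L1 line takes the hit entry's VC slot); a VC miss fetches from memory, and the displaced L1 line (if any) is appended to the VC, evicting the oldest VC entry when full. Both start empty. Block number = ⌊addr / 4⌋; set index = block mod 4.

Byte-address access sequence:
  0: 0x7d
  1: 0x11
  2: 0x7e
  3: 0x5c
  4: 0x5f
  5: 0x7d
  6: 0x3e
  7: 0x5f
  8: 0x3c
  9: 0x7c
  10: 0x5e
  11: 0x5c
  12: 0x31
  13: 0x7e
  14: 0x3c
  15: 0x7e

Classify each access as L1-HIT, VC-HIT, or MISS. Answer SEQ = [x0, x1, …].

SEQ = [MISS, MISS, L1-HIT, MISS, L1-HIT, VC-HIT, MISS, VC-HIT, VC-HIT, VC-HIT, VC-HIT, L1-HIT, MISS, VC-HIT, VC-HIT, VC-HIT]

0: 0x7d (blk 31, set 3) → MISS  vc=[]
1: 0x11 (blk 4, set 0) → MISS  vc=[]
2: 0x7e (blk 31, set 3) → L1-HIT  vc=[]
3: 0x5c (blk 23, set 3) → MISS  vc=[31]
4: 0x5f (blk 23, set 3) → L1-HIT  vc=[31]
5: 0x7d (blk 31, set 3) → VC-HIT  vc=[23]
6: 0x3e (blk 15, set 3) → MISS  vc=[23, 31]
7: 0x5f (blk 23, set 3) → VC-HIT  vc=[15, 31]
8: 0x3c (blk 15, set 3) → VC-HIT  vc=[23, 31]
9: 0x7c (blk 31, set 3) → VC-HIT  vc=[23, 15]
10: 0x5e (blk 23, set 3) → VC-HIT  vc=[31, 15]
11: 0x5c (blk 23, set 3) → L1-HIT  vc=[31, 15]
12: 0x31 (blk 12, set 0) → MISS  vc=[31, 15, 4]
13: 0x7e (blk 31, set 3) → VC-HIT  vc=[23, 15, 4]
14: 0x3c (blk 15, set 3) → VC-HIT  vc=[23, 31, 4]
15: 0x7e (blk 31, set 3) → VC-HIT  vc=[23, 15, 4]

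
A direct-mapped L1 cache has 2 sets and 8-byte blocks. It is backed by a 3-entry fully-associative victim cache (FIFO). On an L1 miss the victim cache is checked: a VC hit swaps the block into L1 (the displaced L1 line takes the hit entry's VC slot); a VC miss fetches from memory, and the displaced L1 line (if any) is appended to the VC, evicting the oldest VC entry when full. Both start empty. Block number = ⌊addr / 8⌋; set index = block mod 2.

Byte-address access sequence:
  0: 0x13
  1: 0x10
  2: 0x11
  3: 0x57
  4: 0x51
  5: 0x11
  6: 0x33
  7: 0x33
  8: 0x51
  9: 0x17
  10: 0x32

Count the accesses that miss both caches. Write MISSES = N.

MISSES = 3

  [0] addr=0x13 blk=2 s=0: MISS | VC []
  [1] addr=0x10 blk=2 s=0: L1-HIT | VC []
  [2] addr=0x11 blk=2 s=0: L1-HIT | VC []
  [3] addr=0x57 blk=10 s=0: MISS | VC [2]
  [4] addr=0x51 blk=10 s=0: L1-HIT | VC [2]
  [5] addr=0x11 blk=2 s=0: VC-HIT | VC [10]
  [6] addr=0x33 blk=6 s=0: MISS | VC [10, 2]
  [7] addr=0x33 blk=6 s=0: L1-HIT | VC [10, 2]
  [8] addr=0x51 blk=10 s=0: VC-HIT | VC [6, 2]
  [9] addr=0x17 blk=2 s=0: VC-HIT | VC [6, 10]
  [10] addr=0x32 blk=6 s=0: VC-HIT | VC [2, 10]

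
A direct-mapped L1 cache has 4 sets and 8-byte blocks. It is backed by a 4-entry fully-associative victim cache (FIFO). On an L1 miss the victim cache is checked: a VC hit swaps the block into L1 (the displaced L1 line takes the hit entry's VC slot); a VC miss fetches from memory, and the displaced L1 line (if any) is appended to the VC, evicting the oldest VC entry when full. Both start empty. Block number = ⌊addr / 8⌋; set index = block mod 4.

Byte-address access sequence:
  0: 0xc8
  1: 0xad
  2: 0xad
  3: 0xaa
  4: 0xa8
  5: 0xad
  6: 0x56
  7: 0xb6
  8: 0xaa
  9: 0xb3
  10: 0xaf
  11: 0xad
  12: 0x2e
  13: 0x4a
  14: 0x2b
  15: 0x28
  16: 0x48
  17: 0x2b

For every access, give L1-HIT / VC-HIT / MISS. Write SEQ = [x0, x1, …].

SEQ = [MISS, MISS, L1-HIT, L1-HIT, L1-HIT, L1-HIT, MISS, MISS, L1-HIT, L1-HIT, L1-HIT, L1-HIT, MISS, MISS, VC-HIT, L1-HIT, VC-HIT, VC-HIT]

  [0] addr=0xc8 blk=25 s=1: MISS | VC []
  [1] addr=0xad blk=21 s=1: MISS | VC [25]
  [2] addr=0xad blk=21 s=1: L1-HIT | VC [25]
  [3] addr=0xaa blk=21 s=1: L1-HIT | VC [25]
  [4] addr=0xa8 blk=21 s=1: L1-HIT | VC [25]
  [5] addr=0xad blk=21 s=1: L1-HIT | VC [25]
  [6] addr=0x56 blk=10 s=2: MISS | VC [25]
  [7] addr=0xb6 blk=22 s=2: MISS | VC [25, 10]
  [8] addr=0xaa blk=21 s=1: L1-HIT | VC [25, 10]
  [9] addr=0xb3 blk=22 s=2: L1-HIT | VC [25, 10]
  [10] addr=0xaf blk=21 s=1: L1-HIT | VC [25, 10]
  [11] addr=0xad blk=21 s=1: L1-HIT | VC [25, 10]
  [12] addr=0x2e blk=5 s=1: MISS | VC [25, 10, 21]
  [13] addr=0x4a blk=9 s=1: MISS | VC [25, 10, 21, 5]
  [14] addr=0x2b blk=5 s=1: VC-HIT | VC [25, 10, 21, 9]
  [15] addr=0x28 blk=5 s=1: L1-HIT | VC [25, 10, 21, 9]
  [16] addr=0x48 blk=9 s=1: VC-HIT | VC [25, 10, 21, 5]
  [17] addr=0x2b blk=5 s=1: VC-HIT | VC [25, 10, 21, 9]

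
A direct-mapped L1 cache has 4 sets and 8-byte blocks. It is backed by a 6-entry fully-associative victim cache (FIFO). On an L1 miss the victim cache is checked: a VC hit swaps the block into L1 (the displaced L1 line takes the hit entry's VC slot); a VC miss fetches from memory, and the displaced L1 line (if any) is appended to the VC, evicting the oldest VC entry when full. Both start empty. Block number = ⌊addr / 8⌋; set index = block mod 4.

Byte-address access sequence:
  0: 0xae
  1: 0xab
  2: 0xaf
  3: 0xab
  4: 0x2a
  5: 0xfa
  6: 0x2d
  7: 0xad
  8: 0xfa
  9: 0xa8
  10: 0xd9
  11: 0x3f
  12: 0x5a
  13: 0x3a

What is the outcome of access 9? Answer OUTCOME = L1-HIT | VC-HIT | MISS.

OUTCOME = L1-HIT

#0 0xae→b21/s1 MISS; vc=[]
#1 0xab→b21/s1 L1-HIT; vc=[]
#2 0xaf→b21/s1 L1-HIT; vc=[]
#3 0xab→b21/s1 L1-HIT; vc=[]
#4 0x2a→b5/s1 MISS; vc=[21]
#5 0xfa→b31/s3 MISS; vc=[21]
#6 0x2d→b5/s1 L1-HIT; vc=[21]
#7 0xad→b21/s1 VC-HIT; vc=[5]
#8 0xfa→b31/s3 L1-HIT; vc=[5]
#9 0xa8→b21/s1 L1-HIT; vc=[5]
#10 0xd9→b27/s3 MISS; vc=[5,31]
#11 0x3f→b7/s3 MISS; vc=[5,31,27]
#12 0x5a→b11/s3 MISS; vc=[5,31,27,7]
#13 0x3a→b7/s3 VC-HIT; vc=[5,31,27,11]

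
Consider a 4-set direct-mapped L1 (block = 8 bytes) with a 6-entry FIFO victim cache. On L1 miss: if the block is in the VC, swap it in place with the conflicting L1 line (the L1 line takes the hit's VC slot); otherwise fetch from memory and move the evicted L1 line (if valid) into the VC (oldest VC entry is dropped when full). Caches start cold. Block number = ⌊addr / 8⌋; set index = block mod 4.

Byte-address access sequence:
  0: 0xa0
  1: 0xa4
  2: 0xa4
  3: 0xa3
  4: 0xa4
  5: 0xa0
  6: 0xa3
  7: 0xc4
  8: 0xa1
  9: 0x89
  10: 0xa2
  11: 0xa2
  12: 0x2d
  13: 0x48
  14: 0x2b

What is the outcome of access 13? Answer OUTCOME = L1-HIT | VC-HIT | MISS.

#0 0xa0→b20/s0 MISS; vc=[]
#1 0xa4→b20/s0 L1-HIT; vc=[]
#2 0xa4→b20/s0 L1-HIT; vc=[]
#3 0xa3→b20/s0 L1-HIT; vc=[]
#4 0xa4→b20/s0 L1-HIT; vc=[]
#5 0xa0→b20/s0 L1-HIT; vc=[]
#6 0xa3→b20/s0 L1-HIT; vc=[]
#7 0xc4→b24/s0 MISS; vc=[20]
#8 0xa1→b20/s0 VC-HIT; vc=[24]
#9 0x89→b17/s1 MISS; vc=[24]
#10 0xa2→b20/s0 L1-HIT; vc=[24]
#11 0xa2→b20/s0 L1-HIT; vc=[24]
#12 0x2d→b5/s1 MISS; vc=[24,17]
#13 0x48→b9/s1 MISS; vc=[24,17,5]
#14 0x2b→b5/s1 VC-HIT; vc=[24,17,9]

OUTCOME = MISS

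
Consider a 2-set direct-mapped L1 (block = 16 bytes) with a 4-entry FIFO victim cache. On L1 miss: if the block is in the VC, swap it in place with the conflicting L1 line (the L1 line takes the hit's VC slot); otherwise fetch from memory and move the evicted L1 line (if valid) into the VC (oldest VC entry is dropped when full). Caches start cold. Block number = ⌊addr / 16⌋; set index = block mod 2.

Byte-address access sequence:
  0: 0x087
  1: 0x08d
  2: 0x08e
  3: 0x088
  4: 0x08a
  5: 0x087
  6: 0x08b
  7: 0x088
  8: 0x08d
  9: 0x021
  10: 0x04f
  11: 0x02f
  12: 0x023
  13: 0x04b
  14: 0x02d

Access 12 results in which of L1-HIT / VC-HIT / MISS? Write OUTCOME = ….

  [0] addr=0x87 blk=8 s=0: MISS | VC []
  [1] addr=0x8d blk=8 s=0: L1-HIT | VC []
  [2] addr=0x8e blk=8 s=0: L1-HIT | VC []
  [3] addr=0x88 blk=8 s=0: L1-HIT | VC []
  [4] addr=0x8a blk=8 s=0: L1-HIT | VC []
  [5] addr=0x87 blk=8 s=0: L1-HIT | VC []
  [6] addr=0x8b blk=8 s=0: L1-HIT | VC []
  [7] addr=0x88 blk=8 s=0: L1-HIT | VC []
  [8] addr=0x8d blk=8 s=0: L1-HIT | VC []
  [9] addr=0x21 blk=2 s=0: MISS | VC [8]
  [10] addr=0x4f blk=4 s=0: MISS | VC [8, 2]
  [11] addr=0x2f blk=2 s=0: VC-HIT | VC [8, 4]
  [12] addr=0x23 blk=2 s=0: L1-HIT | VC [8, 4]
  [13] addr=0x4b blk=4 s=0: VC-HIT | VC [8, 2]
  [14] addr=0x2d blk=2 s=0: VC-HIT | VC [8, 4]

OUTCOME = L1-HIT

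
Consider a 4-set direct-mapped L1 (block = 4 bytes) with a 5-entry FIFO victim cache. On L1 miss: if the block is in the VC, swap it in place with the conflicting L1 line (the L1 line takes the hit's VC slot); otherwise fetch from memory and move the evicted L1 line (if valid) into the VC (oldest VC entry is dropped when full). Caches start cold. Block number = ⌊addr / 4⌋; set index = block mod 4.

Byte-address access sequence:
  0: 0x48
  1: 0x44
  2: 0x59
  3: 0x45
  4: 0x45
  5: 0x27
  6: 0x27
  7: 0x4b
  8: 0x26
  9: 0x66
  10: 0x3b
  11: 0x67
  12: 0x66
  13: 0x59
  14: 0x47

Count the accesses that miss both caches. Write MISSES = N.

#0 0x48→b18/s2 MISS; vc=[]
#1 0x44→b17/s1 MISS; vc=[]
#2 0x59→b22/s2 MISS; vc=[18]
#3 0x45→b17/s1 L1-HIT; vc=[18]
#4 0x45→b17/s1 L1-HIT; vc=[18]
#5 0x27→b9/s1 MISS; vc=[18,17]
#6 0x27→b9/s1 L1-HIT; vc=[18,17]
#7 0x4b→b18/s2 VC-HIT; vc=[22,17]
#8 0x26→b9/s1 L1-HIT; vc=[22,17]
#9 0x66→b25/s1 MISS; vc=[22,17,9]
#10 0x3b→b14/s2 MISS; vc=[22,17,9,18]
#11 0x67→b25/s1 L1-HIT; vc=[22,17,9,18]
#12 0x66→b25/s1 L1-HIT; vc=[22,17,9,18]
#13 0x59→b22/s2 VC-HIT; vc=[14,17,9,18]
#14 0x47→b17/s1 VC-HIT; vc=[14,25,9,18]

MISSES = 6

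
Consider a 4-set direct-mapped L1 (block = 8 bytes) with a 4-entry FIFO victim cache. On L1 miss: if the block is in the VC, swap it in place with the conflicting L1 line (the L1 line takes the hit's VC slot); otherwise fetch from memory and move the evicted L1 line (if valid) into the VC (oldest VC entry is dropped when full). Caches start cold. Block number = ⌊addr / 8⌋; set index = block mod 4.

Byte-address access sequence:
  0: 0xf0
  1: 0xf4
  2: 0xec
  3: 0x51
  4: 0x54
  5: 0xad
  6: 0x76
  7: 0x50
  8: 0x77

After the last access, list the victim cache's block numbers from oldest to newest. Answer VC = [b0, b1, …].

0: 0xf0 (blk 30, set 2) → MISS  vc=[]
1: 0xf4 (blk 30, set 2) → L1-HIT  vc=[]
2: 0xec (blk 29, set 1) → MISS  vc=[]
3: 0x51 (blk 10, set 2) → MISS  vc=[30]
4: 0x54 (blk 10, set 2) → L1-HIT  vc=[30]
5: 0xad (blk 21, set 1) → MISS  vc=[30, 29]
6: 0x76 (blk 14, set 2) → MISS  vc=[30, 29, 10]
7: 0x50 (blk 10, set 2) → VC-HIT  vc=[30, 29, 14]
8: 0x77 (blk 14, set 2) → VC-HIT  vc=[30, 29, 10]

VC = [30, 29, 10]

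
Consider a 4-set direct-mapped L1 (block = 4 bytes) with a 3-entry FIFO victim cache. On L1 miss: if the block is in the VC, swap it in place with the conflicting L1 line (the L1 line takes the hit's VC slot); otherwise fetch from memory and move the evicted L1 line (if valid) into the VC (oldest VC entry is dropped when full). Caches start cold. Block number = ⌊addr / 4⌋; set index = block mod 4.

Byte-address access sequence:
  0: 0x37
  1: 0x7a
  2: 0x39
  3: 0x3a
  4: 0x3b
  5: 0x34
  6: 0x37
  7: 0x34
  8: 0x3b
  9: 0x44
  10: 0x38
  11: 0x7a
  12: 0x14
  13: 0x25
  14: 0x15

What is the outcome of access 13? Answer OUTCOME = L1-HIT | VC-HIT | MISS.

OUTCOME = MISS

  [0] addr=0x37 blk=13 s=1: MISS | VC []
  [1] addr=0x7a blk=30 s=2: MISS | VC []
  [2] addr=0x39 blk=14 s=2: MISS | VC [30]
  [3] addr=0x3a blk=14 s=2: L1-HIT | VC [30]
  [4] addr=0x3b blk=14 s=2: L1-HIT | VC [30]
  [5] addr=0x34 blk=13 s=1: L1-HIT | VC [30]
  [6] addr=0x37 blk=13 s=1: L1-HIT | VC [30]
  [7] addr=0x34 blk=13 s=1: L1-HIT | VC [30]
  [8] addr=0x3b blk=14 s=2: L1-HIT | VC [30]
  [9] addr=0x44 blk=17 s=1: MISS | VC [30, 13]
  [10] addr=0x38 blk=14 s=2: L1-HIT | VC [30, 13]
  [11] addr=0x7a blk=30 s=2: VC-HIT | VC [14, 13]
  [12] addr=0x14 blk=5 s=1: MISS | VC [14, 13, 17]
  [13] addr=0x25 blk=9 s=1: MISS | VC [13, 17, 5]
  [14] addr=0x15 blk=5 s=1: VC-HIT | VC [13, 17, 9]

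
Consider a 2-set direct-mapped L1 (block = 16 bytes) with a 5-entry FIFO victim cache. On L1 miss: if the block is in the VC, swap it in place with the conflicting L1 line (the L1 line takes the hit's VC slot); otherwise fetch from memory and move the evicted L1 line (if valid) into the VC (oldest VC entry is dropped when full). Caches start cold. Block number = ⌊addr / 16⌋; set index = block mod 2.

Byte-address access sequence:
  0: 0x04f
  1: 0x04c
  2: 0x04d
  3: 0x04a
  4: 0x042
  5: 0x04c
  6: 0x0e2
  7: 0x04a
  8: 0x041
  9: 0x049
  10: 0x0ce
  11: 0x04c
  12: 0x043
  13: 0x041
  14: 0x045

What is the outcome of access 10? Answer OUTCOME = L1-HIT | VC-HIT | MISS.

  [0] addr=0x4f blk=4 s=0: MISS | VC []
  [1] addr=0x4c blk=4 s=0: L1-HIT | VC []
  [2] addr=0x4d blk=4 s=0: L1-HIT | VC []
  [3] addr=0x4a blk=4 s=0: L1-HIT | VC []
  [4] addr=0x42 blk=4 s=0: L1-HIT | VC []
  [5] addr=0x4c blk=4 s=0: L1-HIT | VC []
  [6] addr=0xe2 blk=14 s=0: MISS | VC [4]
  [7] addr=0x4a blk=4 s=0: VC-HIT | VC [14]
  [8] addr=0x41 blk=4 s=0: L1-HIT | VC [14]
  [9] addr=0x49 blk=4 s=0: L1-HIT | VC [14]
  [10] addr=0xce blk=12 s=0: MISS | VC [14, 4]
  [11] addr=0x4c blk=4 s=0: VC-HIT | VC [14, 12]
  [12] addr=0x43 blk=4 s=0: L1-HIT | VC [14, 12]
  [13] addr=0x41 blk=4 s=0: L1-HIT | VC [14, 12]
  [14] addr=0x45 blk=4 s=0: L1-HIT | VC [14, 12]

OUTCOME = MISS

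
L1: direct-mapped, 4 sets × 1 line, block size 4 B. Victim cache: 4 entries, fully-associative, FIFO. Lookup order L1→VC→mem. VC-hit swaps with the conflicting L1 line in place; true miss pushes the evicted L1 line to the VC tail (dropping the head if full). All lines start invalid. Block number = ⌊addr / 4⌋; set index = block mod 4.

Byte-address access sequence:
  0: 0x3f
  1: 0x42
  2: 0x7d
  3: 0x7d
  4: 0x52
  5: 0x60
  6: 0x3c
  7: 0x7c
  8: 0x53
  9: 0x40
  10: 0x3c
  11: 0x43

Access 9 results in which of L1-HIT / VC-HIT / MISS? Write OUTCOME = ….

OUTCOME = VC-HIT

#0 0x3f→b15/s3 MISS; vc=[]
#1 0x42→b16/s0 MISS; vc=[]
#2 0x7d→b31/s3 MISS; vc=[15]
#3 0x7d→b31/s3 L1-HIT; vc=[15]
#4 0x52→b20/s0 MISS; vc=[15,16]
#5 0x60→b24/s0 MISS; vc=[15,16,20]
#6 0x3c→b15/s3 VC-HIT; vc=[31,16,20]
#7 0x7c→b31/s3 VC-HIT; vc=[15,16,20]
#8 0x53→b20/s0 VC-HIT; vc=[15,16,24]
#9 0x40→b16/s0 VC-HIT; vc=[15,20,24]
#10 0x3c→b15/s3 VC-HIT; vc=[31,20,24]
#11 0x43→b16/s0 L1-HIT; vc=[31,20,24]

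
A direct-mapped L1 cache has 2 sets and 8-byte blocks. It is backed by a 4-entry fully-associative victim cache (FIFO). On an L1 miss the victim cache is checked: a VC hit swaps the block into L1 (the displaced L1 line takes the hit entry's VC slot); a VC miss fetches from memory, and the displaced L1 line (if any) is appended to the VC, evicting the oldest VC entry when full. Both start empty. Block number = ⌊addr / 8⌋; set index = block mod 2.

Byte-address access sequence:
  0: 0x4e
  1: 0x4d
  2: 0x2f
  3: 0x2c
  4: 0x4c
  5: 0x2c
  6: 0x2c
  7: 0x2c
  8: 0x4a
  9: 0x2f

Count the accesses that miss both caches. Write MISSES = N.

MISSES = 2

  [0] addr=0x4e blk=9 s=1: MISS | VC []
  [1] addr=0x4d blk=9 s=1: L1-HIT | VC []
  [2] addr=0x2f blk=5 s=1: MISS | VC [9]
  [3] addr=0x2c blk=5 s=1: L1-HIT | VC [9]
  [4] addr=0x4c blk=9 s=1: VC-HIT | VC [5]
  [5] addr=0x2c blk=5 s=1: VC-HIT | VC [9]
  [6] addr=0x2c blk=5 s=1: L1-HIT | VC [9]
  [7] addr=0x2c blk=5 s=1: L1-HIT | VC [9]
  [8] addr=0x4a blk=9 s=1: VC-HIT | VC [5]
  [9] addr=0x2f blk=5 s=1: VC-HIT | VC [9]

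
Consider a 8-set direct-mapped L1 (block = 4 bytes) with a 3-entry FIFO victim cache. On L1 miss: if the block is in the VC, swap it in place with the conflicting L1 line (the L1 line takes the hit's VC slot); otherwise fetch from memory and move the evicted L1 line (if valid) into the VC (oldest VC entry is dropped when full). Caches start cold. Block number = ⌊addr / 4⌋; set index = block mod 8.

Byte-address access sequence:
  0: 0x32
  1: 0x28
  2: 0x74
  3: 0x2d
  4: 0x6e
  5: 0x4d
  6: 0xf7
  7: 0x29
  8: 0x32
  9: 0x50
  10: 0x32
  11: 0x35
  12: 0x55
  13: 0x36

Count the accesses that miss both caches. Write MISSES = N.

MISSES = 10

#0 0x32→b12/s4 MISS; vc=[]
#1 0x28→b10/s2 MISS; vc=[]
#2 0x74→b29/s5 MISS; vc=[]
#3 0x2d→b11/s3 MISS; vc=[]
#4 0x6e→b27/s3 MISS; vc=[11]
#5 0x4d→b19/s3 MISS; vc=[11,27]
#6 0xf7→b61/s5 MISS; vc=[11,27,29]
#7 0x29→b10/s2 L1-HIT; vc=[11,27,29]
#8 0x32→b12/s4 L1-HIT; vc=[11,27,29]
#9 0x50→b20/s4 MISS; vc=[27,29,12]
#10 0x32→b12/s4 VC-HIT; vc=[27,29,20]
#11 0x35→b13/s5 MISS; vc=[29,20,61]
#12 0x55→b21/s5 MISS; vc=[20,61,13]
#13 0x36→b13/s5 VC-HIT; vc=[20,61,21]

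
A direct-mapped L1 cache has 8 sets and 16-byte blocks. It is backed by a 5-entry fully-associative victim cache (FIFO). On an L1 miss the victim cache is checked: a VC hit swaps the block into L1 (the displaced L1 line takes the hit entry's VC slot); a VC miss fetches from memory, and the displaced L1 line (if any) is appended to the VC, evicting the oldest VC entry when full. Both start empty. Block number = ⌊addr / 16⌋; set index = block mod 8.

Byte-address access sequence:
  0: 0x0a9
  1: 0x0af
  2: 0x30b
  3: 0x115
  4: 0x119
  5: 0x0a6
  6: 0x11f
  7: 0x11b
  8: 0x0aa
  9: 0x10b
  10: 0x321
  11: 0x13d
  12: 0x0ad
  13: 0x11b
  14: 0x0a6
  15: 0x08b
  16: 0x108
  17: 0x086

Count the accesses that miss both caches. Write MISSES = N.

MISSES = 7

#0 0xa9→b10/s2 MISS; vc=[]
#1 0xaf→b10/s2 L1-HIT; vc=[]
#2 0x30b→b48/s0 MISS; vc=[]
#3 0x115→b17/s1 MISS; vc=[]
#4 0x119→b17/s1 L1-HIT; vc=[]
#5 0xa6→b10/s2 L1-HIT; vc=[]
#6 0x11f→b17/s1 L1-HIT; vc=[]
#7 0x11b→b17/s1 L1-HIT; vc=[]
#8 0xaa→b10/s2 L1-HIT; vc=[]
#9 0x10b→b16/s0 MISS; vc=[48]
#10 0x321→b50/s2 MISS; vc=[48,10]
#11 0x13d→b19/s3 MISS; vc=[48,10]
#12 0xad→b10/s2 VC-HIT; vc=[48,50]
#13 0x11b→b17/s1 L1-HIT; vc=[48,50]
#14 0xa6→b10/s2 L1-HIT; vc=[48,50]
#15 0x8b→b8/s0 MISS; vc=[48,50,16]
#16 0x108→b16/s0 VC-HIT; vc=[48,50,8]
#17 0x86→b8/s0 VC-HIT; vc=[48,50,16]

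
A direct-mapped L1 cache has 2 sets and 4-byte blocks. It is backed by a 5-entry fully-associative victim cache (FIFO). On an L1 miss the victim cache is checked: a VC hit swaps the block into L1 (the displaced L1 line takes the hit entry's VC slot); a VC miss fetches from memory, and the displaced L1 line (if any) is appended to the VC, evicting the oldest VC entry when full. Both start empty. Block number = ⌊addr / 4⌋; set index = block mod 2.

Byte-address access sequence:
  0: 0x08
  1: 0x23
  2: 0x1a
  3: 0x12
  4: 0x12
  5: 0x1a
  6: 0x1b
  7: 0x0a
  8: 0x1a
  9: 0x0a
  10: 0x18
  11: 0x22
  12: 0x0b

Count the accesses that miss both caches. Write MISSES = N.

#0 0x8→b2/s0 MISS; vc=[]
#1 0x23→b8/s0 MISS; vc=[2]
#2 0x1a→b6/s0 MISS; vc=[2,8]
#3 0x12→b4/s0 MISS; vc=[2,8,6]
#4 0x12→b4/s0 L1-HIT; vc=[2,8,6]
#5 0x1a→b6/s0 VC-HIT; vc=[2,8,4]
#6 0x1b→b6/s0 L1-HIT; vc=[2,8,4]
#7 0xa→b2/s0 VC-HIT; vc=[6,8,4]
#8 0x1a→b6/s0 VC-HIT; vc=[2,8,4]
#9 0xa→b2/s0 VC-HIT; vc=[6,8,4]
#10 0x18→b6/s0 VC-HIT; vc=[2,8,4]
#11 0x22→b8/s0 VC-HIT; vc=[2,6,4]
#12 0xb→b2/s0 VC-HIT; vc=[8,6,4]

MISSES = 4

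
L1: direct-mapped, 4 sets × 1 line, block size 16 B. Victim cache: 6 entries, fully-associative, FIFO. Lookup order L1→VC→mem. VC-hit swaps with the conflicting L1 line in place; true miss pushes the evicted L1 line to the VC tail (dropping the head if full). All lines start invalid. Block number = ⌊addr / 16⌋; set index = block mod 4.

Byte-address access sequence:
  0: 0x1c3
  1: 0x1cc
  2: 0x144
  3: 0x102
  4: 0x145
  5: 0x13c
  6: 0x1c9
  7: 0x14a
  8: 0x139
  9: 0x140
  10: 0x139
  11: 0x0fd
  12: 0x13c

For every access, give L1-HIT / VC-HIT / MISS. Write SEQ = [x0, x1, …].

0: 0x1c3 (blk 28, set 0) → MISS  vc=[]
1: 0x1cc (blk 28, set 0) → L1-HIT  vc=[]
2: 0x144 (blk 20, set 0) → MISS  vc=[28]
3: 0x102 (blk 16, set 0) → MISS  vc=[28, 20]
4: 0x145 (blk 20, set 0) → VC-HIT  vc=[28, 16]
5: 0x13c (blk 19, set 3) → MISS  vc=[28, 16]
6: 0x1c9 (blk 28, set 0) → VC-HIT  vc=[20, 16]
7: 0x14a (blk 20, set 0) → VC-HIT  vc=[28, 16]
8: 0x139 (blk 19, set 3) → L1-HIT  vc=[28, 16]
9: 0x140 (blk 20, set 0) → L1-HIT  vc=[28, 16]
10: 0x139 (blk 19, set 3) → L1-HIT  vc=[28, 16]
11: 0xfd (blk 15, set 3) → MISS  vc=[28, 16, 19]
12: 0x13c (blk 19, set 3) → VC-HIT  vc=[28, 16, 15]

SEQ = [MISS, L1-HIT, MISS, MISS, VC-HIT, MISS, VC-HIT, VC-HIT, L1-HIT, L1-HIT, L1-HIT, MISS, VC-HIT]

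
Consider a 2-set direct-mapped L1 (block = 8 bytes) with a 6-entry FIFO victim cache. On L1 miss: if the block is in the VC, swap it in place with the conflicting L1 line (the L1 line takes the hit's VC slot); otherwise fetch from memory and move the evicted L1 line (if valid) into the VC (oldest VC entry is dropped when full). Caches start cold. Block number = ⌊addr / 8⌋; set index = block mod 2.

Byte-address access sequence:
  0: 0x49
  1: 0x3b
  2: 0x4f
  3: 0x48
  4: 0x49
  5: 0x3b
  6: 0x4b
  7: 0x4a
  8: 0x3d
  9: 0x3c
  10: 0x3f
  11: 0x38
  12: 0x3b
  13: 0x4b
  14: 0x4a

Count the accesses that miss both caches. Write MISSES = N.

0: 0x49 (blk 9, set 1) → MISS  vc=[]
1: 0x3b (blk 7, set 1) → MISS  vc=[9]
2: 0x4f (blk 9, set 1) → VC-HIT  vc=[7]
3: 0x48 (blk 9, set 1) → L1-HIT  vc=[7]
4: 0x49 (blk 9, set 1) → L1-HIT  vc=[7]
5: 0x3b (blk 7, set 1) → VC-HIT  vc=[9]
6: 0x4b (blk 9, set 1) → VC-HIT  vc=[7]
7: 0x4a (blk 9, set 1) → L1-HIT  vc=[7]
8: 0x3d (blk 7, set 1) → VC-HIT  vc=[9]
9: 0x3c (blk 7, set 1) → L1-HIT  vc=[9]
10: 0x3f (blk 7, set 1) → L1-HIT  vc=[9]
11: 0x38 (blk 7, set 1) → L1-HIT  vc=[9]
12: 0x3b (blk 7, set 1) → L1-HIT  vc=[9]
13: 0x4b (blk 9, set 1) → VC-HIT  vc=[7]
14: 0x4a (blk 9, set 1) → L1-HIT  vc=[7]

MISSES = 2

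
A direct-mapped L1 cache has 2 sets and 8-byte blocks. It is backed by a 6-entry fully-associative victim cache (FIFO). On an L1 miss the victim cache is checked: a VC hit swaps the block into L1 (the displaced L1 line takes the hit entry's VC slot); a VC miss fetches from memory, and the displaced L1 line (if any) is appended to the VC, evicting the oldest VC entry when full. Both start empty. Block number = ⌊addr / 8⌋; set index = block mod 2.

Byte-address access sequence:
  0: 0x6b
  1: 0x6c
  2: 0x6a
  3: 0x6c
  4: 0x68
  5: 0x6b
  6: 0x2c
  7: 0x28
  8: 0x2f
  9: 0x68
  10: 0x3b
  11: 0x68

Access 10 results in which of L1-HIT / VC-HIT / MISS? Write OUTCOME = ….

  [0] addr=0x6b blk=13 s=1: MISS | VC []
  [1] addr=0x6c blk=13 s=1: L1-HIT | VC []
  [2] addr=0x6a blk=13 s=1: L1-HIT | VC []
  [3] addr=0x6c blk=13 s=1: L1-HIT | VC []
  [4] addr=0x68 blk=13 s=1: L1-HIT | VC []
  [5] addr=0x6b blk=13 s=1: L1-HIT | VC []
  [6] addr=0x2c blk=5 s=1: MISS | VC [13]
  [7] addr=0x28 blk=5 s=1: L1-HIT | VC [13]
  [8] addr=0x2f blk=5 s=1: L1-HIT | VC [13]
  [9] addr=0x68 blk=13 s=1: VC-HIT | VC [5]
  [10] addr=0x3b blk=7 s=1: MISS | VC [5, 13]
  [11] addr=0x68 blk=13 s=1: VC-HIT | VC [5, 7]

OUTCOME = MISS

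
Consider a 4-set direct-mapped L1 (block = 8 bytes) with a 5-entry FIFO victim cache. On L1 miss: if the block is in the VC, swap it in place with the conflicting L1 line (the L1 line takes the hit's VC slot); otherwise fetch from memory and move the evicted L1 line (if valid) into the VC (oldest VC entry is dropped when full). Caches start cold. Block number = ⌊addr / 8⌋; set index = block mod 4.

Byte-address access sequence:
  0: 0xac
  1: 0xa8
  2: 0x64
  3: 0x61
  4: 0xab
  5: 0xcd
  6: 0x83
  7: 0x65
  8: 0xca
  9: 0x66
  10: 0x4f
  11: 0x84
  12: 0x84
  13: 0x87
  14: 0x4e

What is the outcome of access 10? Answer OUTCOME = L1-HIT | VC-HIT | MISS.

OUTCOME = MISS

  [0] addr=0xac blk=21 s=1: MISS | VC []
  [1] addr=0xa8 blk=21 s=1: L1-HIT | VC []
  [2] addr=0x64 blk=12 s=0: MISS | VC []
  [3] addr=0x61 blk=12 s=0: L1-HIT | VC []
  [4] addr=0xab blk=21 s=1: L1-HIT | VC []
  [5] addr=0xcd blk=25 s=1: MISS | VC [21]
  [6] addr=0x83 blk=16 s=0: MISS | VC [21, 12]
  [7] addr=0x65 blk=12 s=0: VC-HIT | VC [21, 16]
  [8] addr=0xca blk=25 s=1: L1-HIT | VC [21, 16]
  [9] addr=0x66 blk=12 s=0: L1-HIT | VC [21, 16]
  [10] addr=0x4f blk=9 s=1: MISS | VC [21, 16, 25]
  [11] addr=0x84 blk=16 s=0: VC-HIT | VC [21, 12, 25]
  [12] addr=0x84 blk=16 s=0: L1-HIT | VC [21, 12, 25]
  [13] addr=0x87 blk=16 s=0: L1-HIT | VC [21, 12, 25]
  [14] addr=0x4e blk=9 s=1: L1-HIT | VC [21, 12, 25]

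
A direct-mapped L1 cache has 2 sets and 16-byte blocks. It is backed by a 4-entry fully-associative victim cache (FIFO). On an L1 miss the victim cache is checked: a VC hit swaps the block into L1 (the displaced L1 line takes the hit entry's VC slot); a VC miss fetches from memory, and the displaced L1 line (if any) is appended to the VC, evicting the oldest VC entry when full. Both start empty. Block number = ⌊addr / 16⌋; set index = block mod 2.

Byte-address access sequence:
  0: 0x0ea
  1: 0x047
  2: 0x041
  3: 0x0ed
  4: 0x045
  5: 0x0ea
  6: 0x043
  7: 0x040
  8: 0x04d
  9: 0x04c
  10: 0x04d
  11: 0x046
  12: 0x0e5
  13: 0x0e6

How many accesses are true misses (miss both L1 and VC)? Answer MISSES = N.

MISSES = 2

  [0] addr=0xea blk=14 s=0: MISS | VC []
  [1] addr=0x47 blk=4 s=0: MISS | VC [14]
  [2] addr=0x41 blk=4 s=0: L1-HIT | VC [14]
  [3] addr=0xed blk=14 s=0: VC-HIT | VC [4]
  [4] addr=0x45 blk=4 s=0: VC-HIT | VC [14]
  [5] addr=0xea blk=14 s=0: VC-HIT | VC [4]
  [6] addr=0x43 blk=4 s=0: VC-HIT | VC [14]
  [7] addr=0x40 blk=4 s=0: L1-HIT | VC [14]
  [8] addr=0x4d blk=4 s=0: L1-HIT | VC [14]
  [9] addr=0x4c blk=4 s=0: L1-HIT | VC [14]
  [10] addr=0x4d blk=4 s=0: L1-HIT | VC [14]
  [11] addr=0x46 blk=4 s=0: L1-HIT | VC [14]
  [12] addr=0xe5 blk=14 s=0: VC-HIT | VC [4]
  [13] addr=0xe6 blk=14 s=0: L1-HIT | VC [4]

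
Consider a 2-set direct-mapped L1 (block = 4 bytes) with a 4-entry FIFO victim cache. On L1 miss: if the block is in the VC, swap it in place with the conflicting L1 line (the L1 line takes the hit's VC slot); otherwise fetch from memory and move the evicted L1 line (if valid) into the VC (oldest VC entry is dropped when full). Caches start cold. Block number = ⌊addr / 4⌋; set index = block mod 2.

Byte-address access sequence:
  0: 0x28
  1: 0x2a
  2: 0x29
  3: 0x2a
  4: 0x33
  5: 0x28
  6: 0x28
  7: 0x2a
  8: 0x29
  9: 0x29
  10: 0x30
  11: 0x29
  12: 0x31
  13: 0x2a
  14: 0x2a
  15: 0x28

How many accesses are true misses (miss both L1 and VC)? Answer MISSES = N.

MISSES = 2

0: 0x28 (blk 10, set 0) → MISS  vc=[]
1: 0x2a (blk 10, set 0) → L1-HIT  vc=[]
2: 0x29 (blk 10, set 0) → L1-HIT  vc=[]
3: 0x2a (blk 10, set 0) → L1-HIT  vc=[]
4: 0x33 (blk 12, set 0) → MISS  vc=[10]
5: 0x28 (blk 10, set 0) → VC-HIT  vc=[12]
6: 0x28 (blk 10, set 0) → L1-HIT  vc=[12]
7: 0x2a (blk 10, set 0) → L1-HIT  vc=[12]
8: 0x29 (blk 10, set 0) → L1-HIT  vc=[12]
9: 0x29 (blk 10, set 0) → L1-HIT  vc=[12]
10: 0x30 (blk 12, set 0) → VC-HIT  vc=[10]
11: 0x29 (blk 10, set 0) → VC-HIT  vc=[12]
12: 0x31 (blk 12, set 0) → VC-HIT  vc=[10]
13: 0x2a (blk 10, set 0) → VC-HIT  vc=[12]
14: 0x2a (blk 10, set 0) → L1-HIT  vc=[12]
15: 0x28 (blk 10, set 0) → L1-HIT  vc=[12]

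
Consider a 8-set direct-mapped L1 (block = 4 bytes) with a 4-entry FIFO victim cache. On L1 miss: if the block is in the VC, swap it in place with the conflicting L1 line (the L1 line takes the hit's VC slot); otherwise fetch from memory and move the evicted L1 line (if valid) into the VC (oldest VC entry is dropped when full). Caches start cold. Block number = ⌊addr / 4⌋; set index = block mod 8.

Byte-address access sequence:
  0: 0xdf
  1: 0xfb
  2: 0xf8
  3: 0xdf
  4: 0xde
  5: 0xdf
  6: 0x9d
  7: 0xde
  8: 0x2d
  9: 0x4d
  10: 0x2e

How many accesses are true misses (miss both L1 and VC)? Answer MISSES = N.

MISSES = 5

#0 0xdf→b55/s7 MISS; vc=[]
#1 0xfb→b62/s6 MISS; vc=[]
#2 0xf8→b62/s6 L1-HIT; vc=[]
#3 0xdf→b55/s7 L1-HIT; vc=[]
#4 0xde→b55/s7 L1-HIT; vc=[]
#5 0xdf→b55/s7 L1-HIT; vc=[]
#6 0x9d→b39/s7 MISS; vc=[55]
#7 0xde→b55/s7 VC-HIT; vc=[39]
#8 0x2d→b11/s3 MISS; vc=[39]
#9 0x4d→b19/s3 MISS; vc=[39,11]
#10 0x2e→b11/s3 VC-HIT; vc=[39,19]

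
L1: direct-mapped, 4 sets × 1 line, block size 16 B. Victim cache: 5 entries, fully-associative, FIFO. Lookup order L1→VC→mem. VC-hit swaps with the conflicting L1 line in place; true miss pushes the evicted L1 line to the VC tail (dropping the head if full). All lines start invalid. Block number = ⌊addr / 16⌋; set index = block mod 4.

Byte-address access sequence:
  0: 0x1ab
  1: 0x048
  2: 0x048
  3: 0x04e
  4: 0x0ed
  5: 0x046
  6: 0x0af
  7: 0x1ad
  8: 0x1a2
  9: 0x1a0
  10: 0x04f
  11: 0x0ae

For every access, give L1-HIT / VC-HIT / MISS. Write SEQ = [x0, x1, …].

SEQ = [MISS, MISS, L1-HIT, L1-HIT, MISS, L1-HIT, MISS, VC-HIT, L1-HIT, L1-HIT, L1-HIT, VC-HIT]

0: 0x1ab (blk 26, set 2) → MISS  vc=[]
1: 0x48 (blk 4, set 0) → MISS  vc=[]
2: 0x48 (blk 4, set 0) → L1-HIT  vc=[]
3: 0x4e (blk 4, set 0) → L1-HIT  vc=[]
4: 0xed (blk 14, set 2) → MISS  vc=[26]
5: 0x46 (blk 4, set 0) → L1-HIT  vc=[26]
6: 0xaf (blk 10, set 2) → MISS  vc=[26, 14]
7: 0x1ad (blk 26, set 2) → VC-HIT  vc=[10, 14]
8: 0x1a2 (blk 26, set 2) → L1-HIT  vc=[10, 14]
9: 0x1a0 (blk 26, set 2) → L1-HIT  vc=[10, 14]
10: 0x4f (blk 4, set 0) → L1-HIT  vc=[10, 14]
11: 0xae (blk 10, set 2) → VC-HIT  vc=[26, 14]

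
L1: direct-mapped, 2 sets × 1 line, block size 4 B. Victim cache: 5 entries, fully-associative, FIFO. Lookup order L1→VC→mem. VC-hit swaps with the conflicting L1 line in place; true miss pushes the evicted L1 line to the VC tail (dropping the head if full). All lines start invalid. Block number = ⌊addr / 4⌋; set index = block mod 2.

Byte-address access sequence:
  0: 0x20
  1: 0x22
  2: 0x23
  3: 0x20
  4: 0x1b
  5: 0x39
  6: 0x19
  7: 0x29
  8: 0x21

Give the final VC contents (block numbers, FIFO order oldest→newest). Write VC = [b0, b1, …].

#0 0x20→b8/s0 MISS; vc=[]
#1 0x22→b8/s0 L1-HIT; vc=[]
#2 0x23→b8/s0 L1-HIT; vc=[]
#3 0x20→b8/s0 L1-HIT; vc=[]
#4 0x1b→b6/s0 MISS; vc=[8]
#5 0x39→b14/s0 MISS; vc=[8,6]
#6 0x19→b6/s0 VC-HIT; vc=[8,14]
#7 0x29→b10/s0 MISS; vc=[8,14,6]
#8 0x21→b8/s0 VC-HIT; vc=[10,14,6]

VC = [10, 14, 6]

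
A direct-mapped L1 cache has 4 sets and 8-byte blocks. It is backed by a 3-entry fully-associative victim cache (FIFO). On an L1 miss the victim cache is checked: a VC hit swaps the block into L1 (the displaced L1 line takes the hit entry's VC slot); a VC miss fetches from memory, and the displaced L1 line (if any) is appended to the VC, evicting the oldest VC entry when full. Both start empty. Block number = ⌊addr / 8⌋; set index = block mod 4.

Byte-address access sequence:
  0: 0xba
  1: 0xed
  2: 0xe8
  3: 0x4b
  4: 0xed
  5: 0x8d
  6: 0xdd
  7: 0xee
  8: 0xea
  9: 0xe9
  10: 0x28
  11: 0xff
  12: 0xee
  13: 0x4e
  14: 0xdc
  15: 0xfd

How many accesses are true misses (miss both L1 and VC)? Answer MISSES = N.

  [0] addr=0xba blk=23 s=3: MISS | VC []
  [1] addr=0xed blk=29 s=1: MISS | VC []
  [2] addr=0xe8 blk=29 s=1: L1-HIT | VC []
  [3] addr=0x4b blk=9 s=1: MISS | VC [29]
  [4] addr=0xed blk=29 s=1: VC-HIT | VC [9]
  [5] addr=0x8d blk=17 s=1: MISS | VC [9, 29]
  [6] addr=0xdd blk=27 s=3: MISS | VC [9, 29, 23]
  [7] addr=0xee blk=29 s=1: VC-HIT | VC [9, 17, 23]
  [8] addr=0xea blk=29 s=1: L1-HIT | VC [9, 17, 23]
  [9] addr=0xe9 blk=29 s=1: L1-HIT | VC [9, 17, 23]
  [10] addr=0x28 blk=5 s=1: MISS | VC [17, 23, 29]
  [11] addr=0xff blk=31 s=3: MISS | VC [23, 29, 27]
  [12] addr=0xee blk=29 s=1: VC-HIT | VC [23, 5, 27]
  [13] addr=0x4e blk=9 s=1: MISS | VC [5, 27, 29]
  [14] addr=0xdc blk=27 s=3: VC-HIT | VC [5, 31, 29]
  [15] addr=0xfd blk=31 s=3: VC-HIT | VC [5, 27, 29]

MISSES = 8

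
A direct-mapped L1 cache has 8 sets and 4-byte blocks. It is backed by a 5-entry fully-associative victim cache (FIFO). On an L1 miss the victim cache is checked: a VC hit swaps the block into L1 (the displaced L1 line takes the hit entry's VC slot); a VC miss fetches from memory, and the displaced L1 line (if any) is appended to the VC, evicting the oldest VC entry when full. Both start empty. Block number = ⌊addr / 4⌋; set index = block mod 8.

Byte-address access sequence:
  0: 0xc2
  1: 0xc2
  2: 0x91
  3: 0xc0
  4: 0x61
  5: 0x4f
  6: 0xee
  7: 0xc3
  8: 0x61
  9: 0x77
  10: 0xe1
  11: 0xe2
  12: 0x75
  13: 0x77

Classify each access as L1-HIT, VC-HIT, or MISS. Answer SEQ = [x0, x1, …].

SEQ = [MISS, L1-HIT, MISS, L1-HIT, MISS, MISS, MISS, VC-HIT, VC-HIT, MISS, MISS, L1-HIT, L1-HIT, L1-HIT]

  [0] addr=0xc2 blk=48 s=0: MISS | VC []
  [1] addr=0xc2 blk=48 s=0: L1-HIT | VC []
  [2] addr=0x91 blk=36 s=4: MISS | VC []
  [3] addr=0xc0 blk=48 s=0: L1-HIT | VC []
  [4] addr=0x61 blk=24 s=0: MISS | VC [48]
  [5] addr=0x4f blk=19 s=3: MISS | VC [48]
  [6] addr=0xee blk=59 s=3: MISS | VC [48, 19]
  [7] addr=0xc3 blk=48 s=0: VC-HIT | VC [24, 19]
  [8] addr=0x61 blk=24 s=0: VC-HIT | VC [48, 19]
  [9] addr=0x77 blk=29 s=5: MISS | VC [48, 19]
  [10] addr=0xe1 blk=56 s=0: MISS | VC [48, 19, 24]
  [11] addr=0xe2 blk=56 s=0: L1-HIT | VC [48, 19, 24]
  [12] addr=0x75 blk=29 s=5: L1-HIT | VC [48, 19, 24]
  [13] addr=0x77 blk=29 s=5: L1-HIT | VC [48, 19, 24]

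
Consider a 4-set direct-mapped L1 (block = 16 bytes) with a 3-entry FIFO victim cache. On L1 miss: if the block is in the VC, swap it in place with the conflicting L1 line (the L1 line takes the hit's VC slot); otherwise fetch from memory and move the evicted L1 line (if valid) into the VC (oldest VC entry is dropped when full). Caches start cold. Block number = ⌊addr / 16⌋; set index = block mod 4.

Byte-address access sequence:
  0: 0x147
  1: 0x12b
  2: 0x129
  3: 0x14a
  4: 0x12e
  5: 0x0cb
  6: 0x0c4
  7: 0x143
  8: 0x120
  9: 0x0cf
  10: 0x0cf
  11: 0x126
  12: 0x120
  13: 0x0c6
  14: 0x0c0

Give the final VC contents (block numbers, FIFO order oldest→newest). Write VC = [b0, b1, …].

VC = [20]

  [0] addr=0x147 blk=20 s=0: MISS | VC []
  [1] addr=0x12b blk=18 s=2: MISS | VC []
  [2] addr=0x129 blk=18 s=2: L1-HIT | VC []
  [3] addr=0x14a blk=20 s=0: L1-HIT | VC []
  [4] addr=0x12e blk=18 s=2: L1-HIT | VC []
  [5] addr=0xcb blk=12 s=0: MISS | VC [20]
  [6] addr=0xc4 blk=12 s=0: L1-HIT | VC [20]
  [7] addr=0x143 blk=20 s=0: VC-HIT | VC [12]
  [8] addr=0x120 blk=18 s=2: L1-HIT | VC [12]
  [9] addr=0xcf blk=12 s=0: VC-HIT | VC [20]
  [10] addr=0xcf blk=12 s=0: L1-HIT | VC [20]
  [11] addr=0x126 blk=18 s=2: L1-HIT | VC [20]
  [12] addr=0x120 blk=18 s=2: L1-HIT | VC [20]
  [13] addr=0xc6 blk=12 s=0: L1-HIT | VC [20]
  [14] addr=0xc0 blk=12 s=0: L1-HIT | VC [20]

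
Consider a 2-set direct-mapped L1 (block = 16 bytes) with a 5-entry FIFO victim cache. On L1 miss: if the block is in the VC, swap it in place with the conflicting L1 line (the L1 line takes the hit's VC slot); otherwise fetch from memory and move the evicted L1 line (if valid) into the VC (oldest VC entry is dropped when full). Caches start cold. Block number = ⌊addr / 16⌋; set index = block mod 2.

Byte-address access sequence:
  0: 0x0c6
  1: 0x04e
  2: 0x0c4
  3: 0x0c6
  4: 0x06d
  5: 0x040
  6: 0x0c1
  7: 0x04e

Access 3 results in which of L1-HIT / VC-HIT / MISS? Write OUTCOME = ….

OUTCOME = L1-HIT

0: 0xc6 (blk 12, set 0) → MISS  vc=[]
1: 0x4e (blk 4, set 0) → MISS  vc=[12]
2: 0xc4 (blk 12, set 0) → VC-HIT  vc=[4]
3: 0xc6 (blk 12, set 0) → L1-HIT  vc=[4]
4: 0x6d (blk 6, set 0) → MISS  vc=[4, 12]
5: 0x40 (blk 4, set 0) → VC-HIT  vc=[6, 12]
6: 0xc1 (blk 12, set 0) → VC-HIT  vc=[6, 4]
7: 0x4e (blk 4, set 0) → VC-HIT  vc=[6, 12]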